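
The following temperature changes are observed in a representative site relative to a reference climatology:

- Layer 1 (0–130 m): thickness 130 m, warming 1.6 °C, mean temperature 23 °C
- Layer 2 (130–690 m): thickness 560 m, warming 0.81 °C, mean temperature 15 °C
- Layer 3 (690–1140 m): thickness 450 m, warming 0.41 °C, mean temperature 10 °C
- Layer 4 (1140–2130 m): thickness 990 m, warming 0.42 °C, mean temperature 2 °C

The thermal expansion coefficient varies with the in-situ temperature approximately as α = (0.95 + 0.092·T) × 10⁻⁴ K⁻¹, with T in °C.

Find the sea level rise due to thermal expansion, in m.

Δh ≈ 0.25 m

Layer 1: α = (0.95 + 0.092×23)×10⁻⁴ = 3.066×10⁻⁴ K⁻¹
Layer 2: α = (0.95 + 0.092×15)×10⁻⁴ = 2.33×10⁻⁴ K⁻¹
Layer 3: α = (0.95 + 0.092×10)×10⁻⁴ = 1.87×10⁻⁴ K⁻¹
Layer 4: α = (0.95 + 0.092×2)×10⁻⁴ = 1.134×10⁻⁴ K⁻¹
1.6 × 3.066×10⁻⁴ × 130 = 0.0637728 m
130–690 m: 2.33×10⁻⁴ × 560 × 0.81 = 0.1056888 m
450 × 0.41 × 1.87×10⁻⁴ = 0.0345015 m
990 × 1.134×10⁻⁴ × 0.42 = 0.04715172 m
Δh = 0.0637728 + 0.1056888 + 0.0345015 + 0.04715172 = 0.25111482 m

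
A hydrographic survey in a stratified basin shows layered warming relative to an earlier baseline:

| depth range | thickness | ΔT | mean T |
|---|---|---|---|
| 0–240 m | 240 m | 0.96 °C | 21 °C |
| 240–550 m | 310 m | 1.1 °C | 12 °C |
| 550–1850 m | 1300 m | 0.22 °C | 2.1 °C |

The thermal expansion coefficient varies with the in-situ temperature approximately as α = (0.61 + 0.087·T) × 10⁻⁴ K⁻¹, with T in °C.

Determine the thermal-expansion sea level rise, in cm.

about 13.5 cm

Layer 1: α = (0.61 + 0.087×21)×10⁻⁴ = 2.437×10⁻⁴ K⁻¹
Layer 2: α = (0.61 + 0.087×12)×10⁻⁴ = 1.654×10⁻⁴ K⁻¹
Layer 3: α = (0.61 + 0.087×2.1)×10⁻⁴ = 0.7927×10⁻⁴ K⁻¹
Layer 1: 2.437×10⁻⁴ × 240 × 0.96 = 0.05614848 m
310 × 1.1 × 1.654×10⁻⁴ = 0.0564014 m
Layer 3: 0.22 × 0.7927×10⁻⁴ × 1300 = 0.02267122 m
Δh = 0.05614848 + 0.0564014 + 0.02267122 = 0.1352211 m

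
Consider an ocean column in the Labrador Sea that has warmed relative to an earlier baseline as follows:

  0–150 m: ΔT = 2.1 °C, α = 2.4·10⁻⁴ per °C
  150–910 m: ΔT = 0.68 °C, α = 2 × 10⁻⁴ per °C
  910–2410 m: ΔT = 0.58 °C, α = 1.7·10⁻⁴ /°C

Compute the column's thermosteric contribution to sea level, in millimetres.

330 mm

0–150 m: 2.4×10⁻⁴ × 150 × 2.1 = 0.07560 m
0.68 × 2×10⁻⁴ × 760 = 0.10336 m
Layer 3: 0.58 × 1.7×10⁻⁴ × 1500 = 0.14790 m
Δh = 0.07560 + 0.10336 + 0.14790 = 0.32686 m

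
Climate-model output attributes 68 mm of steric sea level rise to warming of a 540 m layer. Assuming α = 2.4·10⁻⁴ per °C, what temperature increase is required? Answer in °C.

ΔT ≈ 0.525 °C

ΔT = Δh/(αH) = 0.068 / (2.4×10⁻⁴ × 540) ≈ 0.5247 °C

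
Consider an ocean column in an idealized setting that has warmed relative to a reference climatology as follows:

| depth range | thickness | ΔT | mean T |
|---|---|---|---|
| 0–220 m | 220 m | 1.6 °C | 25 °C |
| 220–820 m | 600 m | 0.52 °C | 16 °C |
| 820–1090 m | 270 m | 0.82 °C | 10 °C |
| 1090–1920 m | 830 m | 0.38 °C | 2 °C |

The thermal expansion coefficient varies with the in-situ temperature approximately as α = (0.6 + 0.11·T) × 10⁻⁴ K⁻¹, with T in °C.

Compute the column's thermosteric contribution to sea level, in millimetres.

Layer 1: α = (0.6 + 0.11×25)×10⁻⁴ = 3.35×10⁻⁴ K⁻¹
Layer 2: α = (0.6 + 0.11×16)×10⁻⁴ = 2.36×10⁻⁴ K⁻¹
Layer 3: α = (0.6 + 0.11×10)×10⁻⁴ = 1.7×10⁻⁴ K⁻¹
Layer 4: α = (0.6 + 0.11×2)×10⁻⁴ = 0.82×10⁻⁴ K⁻¹
220 × 3.35×10⁻⁴ × 1.6 = 0.11792 m
0.52 × 2.36×10⁻⁴ × 600 = 0.073632 m
820–1090 m: 270 × 0.82 × 1.7×10⁻⁴ = 0.037638 m
0.82×10⁻⁴ × 830 × 0.38 = 0.0258628 m
Δh = 0.11792 + 0.073632 + 0.037638 + 0.0258628 = 0.2550528 m ≈ 255 mm

Δh ≈ 255 mm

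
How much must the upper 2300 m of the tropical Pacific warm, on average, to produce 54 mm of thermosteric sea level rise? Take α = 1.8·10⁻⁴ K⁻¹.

ΔT = Δh/(αH) = 0.054 / (1.8×10⁻⁴ × 2300) ≈ 0.1304 °C

about 0.13 °C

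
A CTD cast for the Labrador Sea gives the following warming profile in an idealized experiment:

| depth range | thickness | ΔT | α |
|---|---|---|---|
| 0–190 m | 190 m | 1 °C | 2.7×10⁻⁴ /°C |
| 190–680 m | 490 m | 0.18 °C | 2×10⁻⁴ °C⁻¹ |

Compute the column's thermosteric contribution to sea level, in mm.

69 mm of thermosteric rise

190 × 2.7×10⁻⁴ × 1 = 0.05130 m
190–680 m: 2×10⁻⁴ × 490 × 0.18 = 0.01764 m
Δh = 0.05130 + 0.01764 = 0.06894 m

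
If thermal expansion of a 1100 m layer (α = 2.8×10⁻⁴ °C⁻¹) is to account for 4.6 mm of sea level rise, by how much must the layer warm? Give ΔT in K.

ΔT ≈ 0.0149 K

ΔT = Δh/(αH) = 0.0046 / (2.8×10⁻⁴ × 1100) ≈ 0.01494 K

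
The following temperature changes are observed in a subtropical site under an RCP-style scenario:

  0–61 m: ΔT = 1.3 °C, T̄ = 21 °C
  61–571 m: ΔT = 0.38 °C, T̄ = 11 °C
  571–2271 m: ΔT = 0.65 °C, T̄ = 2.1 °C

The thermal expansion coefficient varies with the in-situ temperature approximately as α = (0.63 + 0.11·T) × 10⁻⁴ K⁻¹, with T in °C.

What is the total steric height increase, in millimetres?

Layer 1: α = (0.63 + 0.11×21)×10⁻⁴ = 2.94×10⁻⁴ K⁻¹
Layer 2: α = (0.63 + 0.11×11)×10⁻⁴ = 1.84×10⁻⁴ K⁻¹
Layer 3: α = (0.63 + 0.11×2.1)×10⁻⁴ = 0.861×10⁻⁴ K⁻¹
Layer 1: 2.94×10⁻⁴ × 61 × 1.3 = 0.0233142 m
Layer 2: 1.84×10⁻⁴ × 510 × 0.38 = 0.0356592 m
571–2271 m: 0.65 × 1700 × 0.861×10⁻⁴ = 0.0951405 m
Δh = 0.0233142 + 0.0356592 + 0.0951405 = 0.1541139 m

Δh ≈ 154 mm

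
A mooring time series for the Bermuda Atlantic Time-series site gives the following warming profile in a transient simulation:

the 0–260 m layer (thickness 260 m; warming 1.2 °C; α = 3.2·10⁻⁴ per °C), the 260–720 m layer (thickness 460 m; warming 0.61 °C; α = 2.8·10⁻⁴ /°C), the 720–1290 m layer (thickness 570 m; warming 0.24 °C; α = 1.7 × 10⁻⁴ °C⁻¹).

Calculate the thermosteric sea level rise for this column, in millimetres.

Δh = 202 mm

3.2×10⁻⁴ × 260 × 1.2 = 0.09984 m
Layer 2: 0.61 × 460 × 2.8×10⁻⁴ = 0.078568 m
0.24 × 1.7×10⁻⁴ × 570 = 0.023256 m
Δh = 0.09984 + 0.078568 + 0.023256 = 0.201664 m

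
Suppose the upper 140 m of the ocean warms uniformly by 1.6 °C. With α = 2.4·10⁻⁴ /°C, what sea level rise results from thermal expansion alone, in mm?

54 mm

Δh = αΔT·H = 2.4×10⁻⁴ × 1.6 × 140 = 0.05376 m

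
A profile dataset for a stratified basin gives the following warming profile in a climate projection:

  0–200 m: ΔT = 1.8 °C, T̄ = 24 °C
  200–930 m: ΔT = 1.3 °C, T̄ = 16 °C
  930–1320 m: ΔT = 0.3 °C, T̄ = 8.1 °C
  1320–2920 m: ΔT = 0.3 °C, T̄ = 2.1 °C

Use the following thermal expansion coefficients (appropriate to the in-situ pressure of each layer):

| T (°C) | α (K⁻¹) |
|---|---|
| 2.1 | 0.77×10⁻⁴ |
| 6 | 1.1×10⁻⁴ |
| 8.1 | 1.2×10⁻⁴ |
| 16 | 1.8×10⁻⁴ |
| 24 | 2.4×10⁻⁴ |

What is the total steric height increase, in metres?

Layer 1 at 24 °C → α = 2.4×10⁻⁴ K⁻¹
Layer 2 at 16 °C → α = 1.8×10⁻⁴ K⁻¹
Layer 3 at 8.1 °C → α = 1.2×10⁻⁴ K⁻¹
Layer 4 at 2.1 °C → α = 0.77×10⁻⁴ K⁻¹
0–200 m: 2.4×10⁻⁴ × 200 × 1.8 = 0.08640 m
200–930 m: 730 × 1.8×10⁻⁴ × 1.3 = 0.17082 m
Layer 3: 390 × 1.2×10⁻⁴ × 0.3 = 0.01404 m
1320–2920 m: 1600 × 0.3 × 0.77×10⁻⁴ = 0.03696 m
Δh = 0.08640 + 0.17082 + 0.01404 + 0.03696 = 0.30822 m

0.31 m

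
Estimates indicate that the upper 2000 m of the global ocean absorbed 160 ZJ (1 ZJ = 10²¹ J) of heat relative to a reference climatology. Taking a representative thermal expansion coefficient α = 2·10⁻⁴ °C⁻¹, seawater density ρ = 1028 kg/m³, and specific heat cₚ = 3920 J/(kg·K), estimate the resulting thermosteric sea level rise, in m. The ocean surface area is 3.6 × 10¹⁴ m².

Per unit area: Q = 160×10²¹ / (3.6×10¹⁴) ≈ 4.444×10⁸ J/m²
Δh = αQ/(ρcₚ) = 2×10⁻⁴ × 4.444×10⁸ / (1028 × 3920) ≈ 0.022056 m

about 0.022 m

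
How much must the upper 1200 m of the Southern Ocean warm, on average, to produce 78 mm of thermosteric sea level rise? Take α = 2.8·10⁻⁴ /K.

ΔT = Δh/(αH) = 0.078 / (2.8×10⁻⁴ × 1200) ≈ 0.2321 K

about 0.23 K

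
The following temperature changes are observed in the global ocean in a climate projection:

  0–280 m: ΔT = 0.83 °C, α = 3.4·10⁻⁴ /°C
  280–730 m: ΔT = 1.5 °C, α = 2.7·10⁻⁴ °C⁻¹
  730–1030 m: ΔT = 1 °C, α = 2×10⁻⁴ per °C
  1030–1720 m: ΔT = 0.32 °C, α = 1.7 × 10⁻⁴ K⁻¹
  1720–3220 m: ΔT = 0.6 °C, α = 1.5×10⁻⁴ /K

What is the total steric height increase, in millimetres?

Layer 1: 280 × 3.4×10⁻⁴ × 0.83 = 0.079016 m
Layer 2: 450 × 1.5 × 2.7×10⁻⁴ = 0.18225 m
1 × 2×10⁻⁴ × 300 = 0.06000 m
690 × 0.32 × 1.7×10⁻⁴ = 0.037536 m
Layer 5: 1500 × 1.5×10⁻⁴ × 0.6 = 0.13500 m
Δh = 0.079016 + 0.18225 + 0.06000 + 0.037536 + 0.13500 = 0.493802 m ≈ 494 mm

494 mm of thermosteric rise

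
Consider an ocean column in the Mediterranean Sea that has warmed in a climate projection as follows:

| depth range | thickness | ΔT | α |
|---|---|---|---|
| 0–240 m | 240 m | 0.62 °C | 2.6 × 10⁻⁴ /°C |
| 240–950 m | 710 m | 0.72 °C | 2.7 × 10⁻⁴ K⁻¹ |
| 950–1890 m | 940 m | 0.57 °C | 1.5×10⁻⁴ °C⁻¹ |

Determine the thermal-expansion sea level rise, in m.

Layer 1: 0.62 × 2.6×10⁻⁴ × 240 = 0.038688 m
240–950 m: 0.72 × 710 × 2.7×10⁻⁴ = 0.138024 m
1.5×10⁻⁴ × 0.57 × 940 = 0.08037 m
Δh = 0.038688 + 0.138024 + 0.08037 = 0.257082 m

Δh = 0.26 m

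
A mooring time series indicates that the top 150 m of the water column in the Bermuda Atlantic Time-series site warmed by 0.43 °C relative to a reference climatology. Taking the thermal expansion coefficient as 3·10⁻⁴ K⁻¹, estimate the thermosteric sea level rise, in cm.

Δh = 1.94 cm

Δh = αΔT·H = 3×10⁻⁴ × 0.43 × 150 = 0.01935 m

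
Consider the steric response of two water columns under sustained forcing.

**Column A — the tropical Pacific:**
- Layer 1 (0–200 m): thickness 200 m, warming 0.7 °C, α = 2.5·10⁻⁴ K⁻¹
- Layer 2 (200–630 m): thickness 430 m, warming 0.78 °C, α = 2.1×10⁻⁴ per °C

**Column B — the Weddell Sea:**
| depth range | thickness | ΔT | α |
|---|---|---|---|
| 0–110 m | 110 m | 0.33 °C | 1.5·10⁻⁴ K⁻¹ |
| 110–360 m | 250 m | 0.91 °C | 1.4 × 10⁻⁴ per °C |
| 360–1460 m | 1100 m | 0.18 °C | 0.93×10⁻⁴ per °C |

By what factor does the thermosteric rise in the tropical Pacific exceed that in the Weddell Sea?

1.9

A 2.5×10⁻⁴ × 0.7 × 200 = 0.03500 m
A Layer 2: 2.1×10⁻⁴ × 430 × 0.78 = 0.070434 m
A total: 0.105434 m
B 0–110 m: 110 × 1.5×10⁻⁴ × 0.33 = 0.005445 m
B Layer 2: 250 × 0.91 × 1.4×10⁻⁴ = 0.03185 m
B 1100 × 0.18 × 0.93×10⁻⁴ = 0.018414 m
B total: 0.055709 m
Ratio: 0.105434 / 0.055709 ≈ 1.893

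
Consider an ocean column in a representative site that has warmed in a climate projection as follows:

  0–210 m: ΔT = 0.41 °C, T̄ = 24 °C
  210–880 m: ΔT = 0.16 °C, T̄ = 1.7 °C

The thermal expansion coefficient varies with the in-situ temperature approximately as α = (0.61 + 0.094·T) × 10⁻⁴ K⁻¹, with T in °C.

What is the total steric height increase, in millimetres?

Layer 1: α = (0.61 + 0.094×24)×10⁻⁴ = 2.866×10⁻⁴ K⁻¹
Layer 2: α = (0.61 + 0.094×1.7)×10⁻⁴ = 0.7698×10⁻⁴ K⁻¹
210 × 2.866×10⁻⁴ × 0.41 = 0.02467626 m
Layer 2: 0.16 × 670 × 0.7698×10⁻⁴ = 0.008252256 m
Δh = 0.02467626 + 0.008252256 = 0.032928516 m

32.9 mm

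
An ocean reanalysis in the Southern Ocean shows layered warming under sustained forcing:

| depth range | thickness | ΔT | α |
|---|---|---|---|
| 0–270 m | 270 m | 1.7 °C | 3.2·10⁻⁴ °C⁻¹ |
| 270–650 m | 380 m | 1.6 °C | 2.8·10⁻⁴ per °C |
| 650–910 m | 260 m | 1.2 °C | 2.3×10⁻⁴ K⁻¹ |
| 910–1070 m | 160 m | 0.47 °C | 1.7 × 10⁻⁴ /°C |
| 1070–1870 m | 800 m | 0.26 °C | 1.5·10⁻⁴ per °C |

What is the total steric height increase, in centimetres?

Layer 1: 3.2×10⁻⁴ × 1.7 × 270 = 0.14688 m
2.8×10⁻⁴ × 1.6 × 380 = 0.17024 m
2.3×10⁻⁴ × 260 × 1.2 = 0.07176 m
0.47 × 1.7×10⁻⁴ × 160 = 0.012784 m
Layer 5: 1.5×10⁻⁴ × 0.26 × 800 = 0.03120 m
Δh = 0.14688 + 0.17024 + 0.07176 + 0.012784 + 0.03120 = 0.432864 m ≈ 43.3 cm

Δh = 43.3 cm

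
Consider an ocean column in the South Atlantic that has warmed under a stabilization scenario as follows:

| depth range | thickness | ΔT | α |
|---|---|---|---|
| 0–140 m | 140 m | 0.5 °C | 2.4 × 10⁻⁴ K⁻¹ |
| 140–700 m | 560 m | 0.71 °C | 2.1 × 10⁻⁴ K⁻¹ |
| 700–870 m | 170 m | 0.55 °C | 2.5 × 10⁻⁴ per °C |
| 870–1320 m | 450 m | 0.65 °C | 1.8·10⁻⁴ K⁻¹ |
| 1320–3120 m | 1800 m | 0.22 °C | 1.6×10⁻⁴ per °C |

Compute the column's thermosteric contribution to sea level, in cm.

0–140 m: 0.5 × 140 × 2.4×10⁻⁴ = 0.01680 m
140–700 m: 2.1×10⁻⁴ × 0.71 × 560 = 0.083496 m
700–870 m: 170 × 2.5×10⁻⁴ × 0.55 = 0.023375 m
Layer 4: 450 × 1.8×10⁻⁴ × 0.65 = 0.05265 m
1320–3120 m: 1800 × 0.22 × 1.6×10⁻⁴ = 0.06336 m
Δh = 0.01680 + 0.083496 + 0.023375 + 0.05265 + 0.06336 = 0.239681 m ≈ 24.0 cm

24.0 cm of thermosteric rise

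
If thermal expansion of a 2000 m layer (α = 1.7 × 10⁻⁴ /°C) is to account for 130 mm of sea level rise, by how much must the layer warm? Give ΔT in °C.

ΔT = Δh/(αH) = 0.13 / (1.7×10⁻⁴ × 2000) ≈ 0.3824 °C

about 0.382 °C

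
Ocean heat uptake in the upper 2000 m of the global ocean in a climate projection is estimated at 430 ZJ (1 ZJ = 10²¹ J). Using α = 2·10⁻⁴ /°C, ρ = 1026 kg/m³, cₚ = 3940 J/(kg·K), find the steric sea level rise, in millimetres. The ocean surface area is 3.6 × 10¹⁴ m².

59.1 mm of thermosteric rise

Per unit area: Q = 430×10²¹ / (3.6×10¹⁴) ≈ 1.194×10⁹ J/m²
Δh = αQ/(ρcₚ) = 2×10⁻⁴ × 1.194×10⁹ / (1026 × 3940) ≈ 0.059073 m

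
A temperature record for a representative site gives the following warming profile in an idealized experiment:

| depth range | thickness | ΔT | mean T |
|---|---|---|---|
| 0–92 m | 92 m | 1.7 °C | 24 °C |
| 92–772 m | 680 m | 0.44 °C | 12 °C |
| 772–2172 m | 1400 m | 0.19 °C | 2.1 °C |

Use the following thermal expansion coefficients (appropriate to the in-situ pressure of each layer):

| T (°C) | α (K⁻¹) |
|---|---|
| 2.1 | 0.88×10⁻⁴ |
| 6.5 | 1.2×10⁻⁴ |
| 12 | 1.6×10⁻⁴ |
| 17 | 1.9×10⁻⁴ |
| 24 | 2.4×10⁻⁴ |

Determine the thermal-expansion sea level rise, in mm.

110 mm of thermosteric rise

Layer 1 at 24 °C → α = 2.4×10⁻⁴ K⁻¹
Layer 2 at 12 °C → α = 1.6×10⁻⁴ K⁻¹
Layer 3 at 2.1 °C → α = 0.88×10⁻⁴ K⁻¹
Layer 1: 2.4×10⁻⁴ × 1.7 × 92 = 0.037536 m
92–772 m: 0.44 × 1.6×10⁻⁴ × 680 = 0.047872 m
772–2172 m: 0.88×10⁻⁴ × 0.19 × 1400 = 0.023408 m
Δh = 0.037536 + 0.047872 + 0.023408 = 0.108816 m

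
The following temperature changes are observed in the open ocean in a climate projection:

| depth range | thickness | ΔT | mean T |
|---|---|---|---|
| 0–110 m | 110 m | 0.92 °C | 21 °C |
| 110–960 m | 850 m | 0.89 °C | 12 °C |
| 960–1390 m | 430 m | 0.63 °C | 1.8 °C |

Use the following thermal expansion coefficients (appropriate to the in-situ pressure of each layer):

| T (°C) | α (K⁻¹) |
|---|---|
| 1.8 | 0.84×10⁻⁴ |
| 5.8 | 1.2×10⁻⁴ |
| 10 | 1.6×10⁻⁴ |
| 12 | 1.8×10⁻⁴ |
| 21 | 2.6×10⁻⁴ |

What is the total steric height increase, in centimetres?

Layer 1 at 21 °C → α = 2.6×10⁻⁴ K⁻¹
Layer 2 at 12 °C → α = 1.8×10⁻⁴ K⁻¹
Layer 3 at 1.8 °C → α = 0.84×10⁻⁴ K⁻¹
2.6×10⁻⁴ × 110 × 0.92 = 0.026312 m
110–960 m: 1.8×10⁻⁴ × 0.89 × 850 = 0.13617 m
0.63 × 430 × 0.84×10⁻⁴ = 0.0227556 m
Δh = 0.026312 + 0.13617 + 0.0227556 = 0.1852376 m

about 18.5 cm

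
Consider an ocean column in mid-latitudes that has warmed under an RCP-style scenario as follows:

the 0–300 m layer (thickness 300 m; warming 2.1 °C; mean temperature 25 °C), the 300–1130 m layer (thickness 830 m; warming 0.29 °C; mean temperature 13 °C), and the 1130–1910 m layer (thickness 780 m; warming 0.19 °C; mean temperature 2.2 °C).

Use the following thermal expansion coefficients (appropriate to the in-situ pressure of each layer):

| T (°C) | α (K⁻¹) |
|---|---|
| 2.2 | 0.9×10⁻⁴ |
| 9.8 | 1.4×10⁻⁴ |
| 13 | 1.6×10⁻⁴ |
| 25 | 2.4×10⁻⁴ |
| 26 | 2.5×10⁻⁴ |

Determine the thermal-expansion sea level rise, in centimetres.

20 cm of thermosteric rise

Layer 1 at 25 °C → α = 2.4×10⁻⁴ K⁻¹
Layer 2 at 13 °C → α = 1.6×10⁻⁴ K⁻¹
Layer 3 at 2.2 °C → α = 0.9×10⁻⁴ K⁻¹
Layer 1: 2.1 × 2.4×10⁻⁴ × 300 = 0.15120 m
300–1130 m: 1.6×10⁻⁴ × 830 × 0.29 = 0.038512 m
0.19 × 0.9×10⁻⁴ × 780 = 0.013338 m
Δh = 0.15120 + 0.038512 + 0.013338 = 0.20305 m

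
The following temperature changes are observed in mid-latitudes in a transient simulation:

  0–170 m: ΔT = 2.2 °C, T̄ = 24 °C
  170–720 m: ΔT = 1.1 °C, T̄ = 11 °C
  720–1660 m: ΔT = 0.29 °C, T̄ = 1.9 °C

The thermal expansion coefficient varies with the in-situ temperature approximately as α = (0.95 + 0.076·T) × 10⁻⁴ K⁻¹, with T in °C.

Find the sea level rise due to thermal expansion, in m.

Layer 1: α = (0.95 + 0.076×24)×10⁻⁴ = 2.774×10⁻⁴ K⁻¹
Layer 2: α = (0.95 + 0.076×11)×10⁻⁴ = 1.786×10⁻⁴ K⁻¹
Layer 3: α = (0.95 + 0.076×1.9)×10⁻⁴ = 1.0944×10⁻⁴ K⁻¹
170 × 2.774×10⁻⁴ × 2.2 = 0.1037476 m
170–720 m: 1.786×10⁻⁴ × 550 × 1.1 = 0.108053 m
1.0944×10⁻⁴ × 940 × 0.29 = 0.029833344 m
Δh = 0.1037476 + 0.108053 + 0.029833344 = 0.241633944 m

about 0.24 m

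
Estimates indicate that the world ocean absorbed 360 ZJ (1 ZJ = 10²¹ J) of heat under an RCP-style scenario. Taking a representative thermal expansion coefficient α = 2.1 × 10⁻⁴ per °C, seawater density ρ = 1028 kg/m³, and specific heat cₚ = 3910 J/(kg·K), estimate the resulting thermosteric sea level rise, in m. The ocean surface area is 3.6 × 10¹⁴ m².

Per unit area: Q = 360×10²¹ / (3.6×10¹⁴) = 1×10⁹ J/m²
Δh = αQ/(ρcₚ) = 2.1×10⁻⁴ × 1×10⁹ / (1028 × 3910) ≈ 0.052246 m

0.0522 m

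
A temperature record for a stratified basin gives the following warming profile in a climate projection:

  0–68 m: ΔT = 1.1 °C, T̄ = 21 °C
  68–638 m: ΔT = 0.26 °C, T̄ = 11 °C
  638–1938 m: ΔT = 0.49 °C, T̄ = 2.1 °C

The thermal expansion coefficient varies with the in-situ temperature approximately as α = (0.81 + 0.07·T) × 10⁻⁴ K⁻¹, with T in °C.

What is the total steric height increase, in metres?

0.101 m

Layer 1: α = (0.81 + 0.07×21)×10⁻⁴ = 2.28×10⁻⁴ K⁻¹
Layer 2: α = (0.81 + 0.07×11)×10⁻⁴ = 1.58×10⁻⁴ K⁻¹
Layer 3: α = (0.81 + 0.07×2.1)×10⁻⁴ = 0.957×10⁻⁴ K⁻¹
0–68 m: 68 × 2.28×10⁻⁴ × 1.1 = 0.0170544 m
Layer 2: 0.26 × 1.58×10⁻⁴ × 570 = 0.0234156 m
1300 × 0.957×10⁻⁴ × 0.49 = 0.0609609 m
Δh = 0.0170544 + 0.0234156 + 0.0609609 = 0.1014309 m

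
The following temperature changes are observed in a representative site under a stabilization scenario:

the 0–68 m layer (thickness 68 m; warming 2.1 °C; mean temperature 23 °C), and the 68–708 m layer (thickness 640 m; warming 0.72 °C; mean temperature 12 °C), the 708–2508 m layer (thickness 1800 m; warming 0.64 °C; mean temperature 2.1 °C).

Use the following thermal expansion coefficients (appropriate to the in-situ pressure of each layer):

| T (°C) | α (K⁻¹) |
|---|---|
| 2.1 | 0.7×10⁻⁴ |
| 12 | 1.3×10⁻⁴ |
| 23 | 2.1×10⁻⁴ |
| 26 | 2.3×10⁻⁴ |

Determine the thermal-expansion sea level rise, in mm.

Δh ≈ 171 mm

Layer 1 at 23 °C → α = 2.1×10⁻⁴ K⁻¹
Layer 2 at 12 °C → α = 1.3×10⁻⁴ K⁻¹
Layer 3 at 2.1 °C → α = 0.7×10⁻⁴ K⁻¹
Layer 1: 68 × 2.1×10⁻⁴ × 2.1 = 0.029988 m
0.72 × 640 × 1.3×10⁻⁴ = 0.059904 m
708–2508 m: 1800 × 0.64 × 0.7×10⁻⁴ = 0.08064 m
Δh = 0.029988 + 0.059904 + 0.08064 = 0.170532 m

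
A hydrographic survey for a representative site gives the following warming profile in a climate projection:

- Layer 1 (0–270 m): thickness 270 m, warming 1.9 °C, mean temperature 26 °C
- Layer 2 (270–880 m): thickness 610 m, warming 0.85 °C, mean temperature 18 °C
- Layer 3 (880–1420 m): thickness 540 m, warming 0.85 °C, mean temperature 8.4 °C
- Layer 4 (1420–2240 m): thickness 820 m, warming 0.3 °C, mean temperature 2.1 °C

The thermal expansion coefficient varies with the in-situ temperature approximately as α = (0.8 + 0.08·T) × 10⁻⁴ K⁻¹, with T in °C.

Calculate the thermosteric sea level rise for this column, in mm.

Layer 1: α = (0.8 + 0.08×26)×10⁻⁴ = 2.88×10⁻⁴ K⁻¹
Layer 2: α = (0.8 + 0.08×18)×10⁻⁴ = 2.24×10⁻⁴ K⁻¹
Layer 3: α = (0.8 + 0.08×8.4)×10⁻⁴ = 1.472×10⁻⁴ K⁻¹
Layer 4: α = (0.8 + 0.08×2.1)×10⁻⁴ = 0.968×10⁻⁴ K⁻¹
0–270 m: 1.9 × 270 × 2.88×10⁻⁴ = 0.147744 m
0.85 × 610 × 2.24×10⁻⁴ = 0.116144 m
0.85 × 540 × 1.472×10⁻⁴ = 0.0675648 m
1420–2240 m: 820 × 0.3 × 0.968×10⁻⁴ = 0.0238128 m
Δh = 0.147744 + 0.116144 + 0.0675648 + 0.0238128 = 0.3552656 m ≈ 355 mm

355 mm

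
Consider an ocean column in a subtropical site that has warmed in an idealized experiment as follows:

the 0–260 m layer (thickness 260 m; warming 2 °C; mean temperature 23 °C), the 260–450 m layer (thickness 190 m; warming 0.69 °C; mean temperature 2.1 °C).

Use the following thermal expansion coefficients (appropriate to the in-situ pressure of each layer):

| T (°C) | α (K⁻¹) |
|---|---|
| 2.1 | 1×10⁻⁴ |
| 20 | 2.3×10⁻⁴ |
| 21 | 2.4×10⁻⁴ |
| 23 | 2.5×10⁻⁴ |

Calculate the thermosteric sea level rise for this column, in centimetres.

Δh ≈ 14.3 cm

Layer 1 at 23 °C → α = 2.5×10⁻⁴ K⁻¹
Layer 2 at 2.1 °C → α = 1×10⁻⁴ K⁻¹
2.5×10⁻⁴ × 260 × 2 = 0.13000 m
1×10⁻⁴ × 0.69 × 190 = 0.01311 m
Δh = 0.13000 + 0.01311 = 0.14311 m ≈ 14.3 cm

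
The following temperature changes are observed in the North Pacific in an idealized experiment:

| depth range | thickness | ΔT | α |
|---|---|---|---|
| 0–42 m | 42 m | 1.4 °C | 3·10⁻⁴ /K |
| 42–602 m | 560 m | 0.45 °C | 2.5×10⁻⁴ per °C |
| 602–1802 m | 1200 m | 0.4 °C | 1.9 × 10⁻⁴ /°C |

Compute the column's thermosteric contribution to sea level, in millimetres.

Δh ≈ 172 mm

0–42 m: 1.4 × 3×10⁻⁴ × 42 = 0.01764 m
Layer 2: 0.45 × 560 × 2.5×10⁻⁴ = 0.06300 m
602–1802 m: 1.9×10⁻⁴ × 1200 × 0.4 = 0.09120 m
Δh = 0.01764 + 0.06300 + 0.09120 = 0.17184 m ≈ 172 mm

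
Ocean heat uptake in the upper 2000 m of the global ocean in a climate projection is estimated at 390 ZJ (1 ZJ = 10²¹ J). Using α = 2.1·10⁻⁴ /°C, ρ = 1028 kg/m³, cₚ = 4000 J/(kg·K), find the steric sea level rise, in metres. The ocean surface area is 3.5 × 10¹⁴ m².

0.0569 m

Per unit area: Q = 390×10²¹ / (3.5×10¹⁴) ≈ 1.114×10⁹ J/m²
Δh = αQ/(ρcₚ) = 2.1×10⁻⁴ × 1.114×10⁹ / (1028 × 4000) ≈ 0.056892 m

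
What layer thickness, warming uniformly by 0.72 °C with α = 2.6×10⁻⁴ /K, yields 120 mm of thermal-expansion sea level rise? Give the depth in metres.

H = Δh/(αΔT) = 0.12 / (2.6×10⁻⁴ × 0.72) ≈ 641.0 m

640 m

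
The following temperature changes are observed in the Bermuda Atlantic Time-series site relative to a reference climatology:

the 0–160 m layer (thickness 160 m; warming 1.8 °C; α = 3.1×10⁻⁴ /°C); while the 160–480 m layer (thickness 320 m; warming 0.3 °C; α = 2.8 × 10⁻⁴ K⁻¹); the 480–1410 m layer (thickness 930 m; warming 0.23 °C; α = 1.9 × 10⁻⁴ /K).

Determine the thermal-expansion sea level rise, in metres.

about 0.16 m

1.8 × 3.1×10⁻⁴ × 160 = 0.08928 m
Layer 2: 0.3 × 2.8×10⁻⁴ × 320 = 0.02688 m
1.9×10⁻⁴ × 0.23 × 930 = 0.040641 m
Δh = 0.08928 + 0.02688 + 0.040641 = 0.156801 m ≈ 0.16 m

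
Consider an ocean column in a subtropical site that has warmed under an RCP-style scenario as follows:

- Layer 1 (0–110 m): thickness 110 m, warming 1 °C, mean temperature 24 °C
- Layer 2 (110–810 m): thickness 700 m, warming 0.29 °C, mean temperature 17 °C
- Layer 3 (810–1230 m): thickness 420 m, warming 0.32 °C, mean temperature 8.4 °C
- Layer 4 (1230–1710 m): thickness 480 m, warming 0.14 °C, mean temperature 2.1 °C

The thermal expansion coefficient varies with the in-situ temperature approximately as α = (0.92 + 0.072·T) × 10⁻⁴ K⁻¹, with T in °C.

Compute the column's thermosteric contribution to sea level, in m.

Δh ≈ 0.10 m

Layer 1: α = (0.92 + 0.072×24)×10⁻⁴ = 2.648×10⁻⁴ K⁻¹
Layer 2: α = (0.92 + 0.072×17)×10⁻⁴ = 2.144×10⁻⁴ K⁻¹
Layer 3: α = (0.92 + 0.072×8.4)×10⁻⁴ = 1.5248×10⁻⁴ K⁻¹
Layer 4: α = (0.92 + 0.072×2.1)×10⁻⁴ = 1.0712×10⁻⁴ K⁻¹
2.648×10⁻⁴ × 1 × 110 = 0.029128 m
700 × 0.29 × 2.144×10⁻⁴ = 0.0435232 m
810–1230 m: 1.5248×10⁻⁴ × 0.32 × 420 = 0.020493312 m
Layer 4: 480 × 0.14 × 1.0712×10⁻⁴ = 0.007198464 m
Δh = 0.029128 + 0.0435232 + 0.020493312 + 0.007198464 = 0.100342976 m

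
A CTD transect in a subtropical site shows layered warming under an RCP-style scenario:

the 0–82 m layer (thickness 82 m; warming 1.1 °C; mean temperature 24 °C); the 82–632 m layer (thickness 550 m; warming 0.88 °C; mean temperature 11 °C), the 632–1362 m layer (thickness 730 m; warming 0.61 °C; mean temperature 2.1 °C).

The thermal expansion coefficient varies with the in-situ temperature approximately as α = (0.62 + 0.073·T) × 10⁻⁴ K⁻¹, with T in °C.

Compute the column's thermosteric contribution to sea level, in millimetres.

Layer 1: α = (0.62 + 0.073×24)×10⁻⁴ = 2.372×10⁻⁴ K⁻¹
Layer 2: α = (0.62 + 0.073×11)×10⁻⁴ = 1.423×10⁻⁴ K⁻¹
Layer 3: α = (0.62 + 0.073×2.1)×10⁻⁴ = 0.7733×10⁻⁴ K⁻¹
1.1 × 2.372×10⁻⁴ × 82 = 0.02139544 m
1.423×10⁻⁴ × 0.88 × 550 = 0.0688732 m
632–1362 m: 730 × 0.7733×10⁻⁴ × 0.61 = 0.034435049 m
Δh = 0.02139544 + 0.0688732 + 0.034435049 = 0.124703689 m

Δh ≈ 120 mm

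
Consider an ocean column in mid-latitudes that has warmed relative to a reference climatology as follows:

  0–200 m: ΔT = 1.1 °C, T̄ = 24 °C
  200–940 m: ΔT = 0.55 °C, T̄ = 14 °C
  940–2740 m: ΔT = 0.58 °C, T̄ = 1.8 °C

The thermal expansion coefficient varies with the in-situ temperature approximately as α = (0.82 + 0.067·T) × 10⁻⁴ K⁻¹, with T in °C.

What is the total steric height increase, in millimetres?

223 mm of thermosteric rise

Layer 1: α = (0.82 + 0.067×24)×10⁻⁴ = 2.428×10⁻⁴ K⁻¹
Layer 2: α = (0.82 + 0.067×14)×10⁻⁴ = 1.758×10⁻⁴ K⁻¹
Layer 3: α = (0.82 + 0.067×1.8)×10⁻⁴ = 0.9406×10⁻⁴ K⁻¹
0–200 m: 1.1 × 200 × 2.428×10⁻⁴ = 0.053416 m
1.758×10⁻⁴ × 740 × 0.55 = 0.0715506 m
0.9406×10⁻⁴ × 1800 × 0.58 = 0.09819864 m
Δh = 0.053416 + 0.0715506 + 0.09819864 = 0.22316524 m ≈ 223 mm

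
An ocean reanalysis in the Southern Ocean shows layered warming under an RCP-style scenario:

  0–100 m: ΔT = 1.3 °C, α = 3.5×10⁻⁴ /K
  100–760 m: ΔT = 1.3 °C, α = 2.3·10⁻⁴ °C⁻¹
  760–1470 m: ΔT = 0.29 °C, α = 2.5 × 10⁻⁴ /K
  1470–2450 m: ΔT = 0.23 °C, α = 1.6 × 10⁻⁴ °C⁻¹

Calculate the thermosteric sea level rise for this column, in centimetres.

Δh = 33.0 cm

0–100 m: 100 × 1.3 × 3.5×10⁻⁴ = 0.04550 m
Layer 2: 660 × 1.3 × 2.3×10⁻⁴ = 0.19734 m
Layer 3: 0.29 × 710 × 2.5×10⁻⁴ = 0.051475 m
Layer 4: 1.6×10⁻⁴ × 0.23 × 980 = 0.036064 m
Δh = 0.04550 + 0.19734 + 0.051475 + 0.036064 = 0.330379 m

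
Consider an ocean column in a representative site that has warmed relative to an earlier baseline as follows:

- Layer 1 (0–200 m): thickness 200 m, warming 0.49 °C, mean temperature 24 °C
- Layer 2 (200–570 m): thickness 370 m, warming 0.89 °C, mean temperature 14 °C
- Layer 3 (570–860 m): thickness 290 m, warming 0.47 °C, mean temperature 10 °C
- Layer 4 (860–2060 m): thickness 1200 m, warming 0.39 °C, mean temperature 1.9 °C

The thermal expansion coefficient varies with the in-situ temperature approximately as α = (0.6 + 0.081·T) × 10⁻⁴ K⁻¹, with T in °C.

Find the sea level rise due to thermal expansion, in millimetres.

Layer 1: α = (0.6 + 0.081×24)×10⁻⁴ = 2.544×10⁻⁴ K⁻¹
Layer 2: α = (0.6 + 0.081×14)×10⁻⁴ = 1.734×10⁻⁴ K⁻¹
Layer 3: α = (0.6 + 0.081×10)×10⁻⁴ = 1.41×10⁻⁴ K⁻¹
Layer 4: α = (0.6 + 0.081×1.9)×10⁻⁴ = 0.7539×10⁻⁴ K⁻¹
Layer 1: 0.49 × 2.544×10⁻⁴ × 200 = 0.0249312 m
Layer 2: 0.89 × 1.734×10⁻⁴ × 370 = 0.05710062 m
Layer 3: 0.47 × 1.41×10⁻⁴ × 290 = 0.0192183 m
Layer 4: 0.7539×10⁻⁴ × 0.39 × 1200 = 0.03528252 m
Δh = 0.0249312 + 0.05710062 + 0.0192183 + 0.03528252 = 0.13653264 m

140 mm of thermosteric rise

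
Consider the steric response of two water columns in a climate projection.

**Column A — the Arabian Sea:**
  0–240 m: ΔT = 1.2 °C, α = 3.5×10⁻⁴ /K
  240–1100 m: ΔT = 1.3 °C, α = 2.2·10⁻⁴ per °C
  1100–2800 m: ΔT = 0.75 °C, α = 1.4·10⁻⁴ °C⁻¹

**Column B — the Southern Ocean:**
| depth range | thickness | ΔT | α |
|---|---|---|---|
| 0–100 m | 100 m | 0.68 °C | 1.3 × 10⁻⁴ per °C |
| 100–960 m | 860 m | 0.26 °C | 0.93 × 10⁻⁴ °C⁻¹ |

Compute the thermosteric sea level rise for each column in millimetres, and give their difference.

A: 530 mm; B: 30 mm; difference 500 mm

A 1.2 × 3.5×10⁻⁴ × 240 = 0.10080 m
A 240–1100 m: 1.3 × 860 × 2.2×10⁻⁴ = 0.24596 m
A Layer 3: 1.4×10⁻⁴ × 0.75 × 1700 = 0.17850 m
A total: 0.52526 m
B 1.3×10⁻⁴ × 100 × 0.68 = 0.00884 m
B 860 × 0.93×10⁻⁴ × 0.26 = 0.0207948 m
B total: 0.0296348 m
Difference: 0.52526 − 0.0296348 = 0.4956252 m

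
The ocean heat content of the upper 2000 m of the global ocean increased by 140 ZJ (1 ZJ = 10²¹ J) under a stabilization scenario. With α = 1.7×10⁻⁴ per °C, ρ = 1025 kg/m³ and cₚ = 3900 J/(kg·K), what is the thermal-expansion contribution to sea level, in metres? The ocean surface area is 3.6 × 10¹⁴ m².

0.017 m of thermosteric rise

Per unit area: Q = 140×10²¹ / (3.6×10¹⁴) ≈ 3.889×10⁸ J/m²
Δh = αQ/(ρcₚ) = 1.7×10⁻⁴ × 3.889×10⁸ / (1025 × 3900) ≈ 0.016539 m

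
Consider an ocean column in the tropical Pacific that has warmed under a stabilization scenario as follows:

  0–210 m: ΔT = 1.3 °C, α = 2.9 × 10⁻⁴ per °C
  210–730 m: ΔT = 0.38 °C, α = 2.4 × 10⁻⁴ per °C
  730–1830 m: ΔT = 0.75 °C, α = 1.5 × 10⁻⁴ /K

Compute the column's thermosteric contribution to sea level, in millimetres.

Layer 1: 210 × 1.3 × 2.9×10⁻⁴ = 0.07917 m
210–730 m: 2.4×10⁻⁴ × 0.38 × 520 = 0.047424 m
1100 × 0.75 × 1.5×10⁻⁴ = 0.12375 m
Δh = 0.07917 + 0.047424 + 0.12375 = 0.250344 m

250 mm of thermosteric rise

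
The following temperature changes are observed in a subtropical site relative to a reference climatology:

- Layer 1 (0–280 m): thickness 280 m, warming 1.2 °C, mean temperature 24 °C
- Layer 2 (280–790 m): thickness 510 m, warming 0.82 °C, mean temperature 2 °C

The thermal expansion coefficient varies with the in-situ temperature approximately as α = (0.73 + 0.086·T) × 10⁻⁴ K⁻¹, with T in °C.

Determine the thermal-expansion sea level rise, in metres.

Δh ≈ 0.132 m

Layer 1: α = (0.73 + 0.086×24)×10⁻⁴ = 2.794×10⁻⁴ K⁻¹
Layer 2: α = (0.73 + 0.086×2)×10⁻⁴ = 0.902×10⁻⁴ K⁻¹
1.2 × 280 × 2.794×10⁻⁴ = 0.0938784 m
Layer 2: 0.902×10⁻⁴ × 0.82 × 510 = 0.03772164 m
Δh = 0.0938784 + 0.03772164 = 0.13160004 m ≈ 0.132 m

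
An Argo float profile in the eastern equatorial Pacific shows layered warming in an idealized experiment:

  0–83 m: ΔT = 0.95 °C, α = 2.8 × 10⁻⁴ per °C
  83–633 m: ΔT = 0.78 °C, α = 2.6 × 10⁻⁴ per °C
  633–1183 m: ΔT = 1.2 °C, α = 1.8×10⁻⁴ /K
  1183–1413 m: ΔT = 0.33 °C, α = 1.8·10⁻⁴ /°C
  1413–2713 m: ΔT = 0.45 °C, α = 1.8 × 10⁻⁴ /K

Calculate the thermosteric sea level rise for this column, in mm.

Layer 1: 2.8×10⁻⁴ × 83 × 0.95 = 0.022078 m
2.6×10⁻⁴ × 550 × 0.78 = 0.11154 m
1.2 × 550 × 1.8×10⁻⁴ = 0.11880 m
1183–1413 m: 1.8×10⁻⁴ × 230 × 0.33 = 0.013662 m
1413–2713 m: 1.8×10⁻⁴ × 1300 × 0.45 = 0.10530 m
Δh = 0.022078 + 0.11154 + 0.11880 + 0.013662 + 0.10530 = 0.37138 m ≈ 370 mm

Δh ≈ 370 mm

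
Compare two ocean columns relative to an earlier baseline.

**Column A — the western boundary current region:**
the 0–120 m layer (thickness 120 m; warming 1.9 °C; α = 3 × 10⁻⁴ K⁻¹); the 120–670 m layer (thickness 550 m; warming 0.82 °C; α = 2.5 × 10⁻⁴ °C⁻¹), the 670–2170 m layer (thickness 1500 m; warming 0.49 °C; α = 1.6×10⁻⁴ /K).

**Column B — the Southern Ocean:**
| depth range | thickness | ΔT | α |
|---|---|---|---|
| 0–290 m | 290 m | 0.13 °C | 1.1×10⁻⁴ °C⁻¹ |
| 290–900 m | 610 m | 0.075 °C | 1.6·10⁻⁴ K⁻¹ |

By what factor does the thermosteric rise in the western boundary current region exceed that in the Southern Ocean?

A 0–120 m: 1.9 × 120 × 3×10⁻⁴ = 0.06840 m
A 0.82 × 2.5×10⁻⁴ × 550 = 0.11275 m
A 1.6×10⁻⁴ × 1500 × 0.49 = 0.11760 m
A total: 0.29875 m
B 0–290 m: 0.13 × 290 × 1.1×10⁻⁴ = 0.004147 m
B Layer 2: 610 × 0.075 × 1.6×10⁻⁴ = 0.00732 m
B total: 0.011467 m
Ratio: 0.29875 / 0.011467 ≈ 26.05

26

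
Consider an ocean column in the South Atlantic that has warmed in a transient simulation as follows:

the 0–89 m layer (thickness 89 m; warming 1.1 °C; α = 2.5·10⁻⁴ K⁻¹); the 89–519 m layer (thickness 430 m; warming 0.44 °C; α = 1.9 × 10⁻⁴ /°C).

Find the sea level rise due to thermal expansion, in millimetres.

Layer 1: 1.1 × 2.5×10⁻⁴ × 89 = 0.024475 m
Layer 2: 430 × 1.9×10⁻⁴ × 0.44 = 0.035948 m
Δh = 0.024475 + 0.035948 = 0.060423 m

about 60.4 mm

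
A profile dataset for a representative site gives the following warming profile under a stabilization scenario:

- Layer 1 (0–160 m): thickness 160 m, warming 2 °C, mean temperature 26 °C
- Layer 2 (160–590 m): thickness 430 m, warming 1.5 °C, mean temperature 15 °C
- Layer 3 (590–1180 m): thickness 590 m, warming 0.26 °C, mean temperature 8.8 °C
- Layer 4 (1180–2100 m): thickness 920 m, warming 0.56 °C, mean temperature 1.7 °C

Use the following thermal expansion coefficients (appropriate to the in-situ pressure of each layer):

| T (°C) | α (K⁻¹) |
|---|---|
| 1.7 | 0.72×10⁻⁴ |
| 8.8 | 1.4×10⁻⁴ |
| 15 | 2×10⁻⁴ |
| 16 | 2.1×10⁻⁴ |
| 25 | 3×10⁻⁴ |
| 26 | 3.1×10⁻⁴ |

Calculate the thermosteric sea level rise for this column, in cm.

Δh ≈ 28.7 cm

Layer 1 at 26 °C → α = 3.1×10⁻⁴ K⁻¹
Layer 2 at 15 °C → α = 2×10⁻⁴ K⁻¹
Layer 3 at 8.8 °C → α = 1.4×10⁻⁴ K⁻¹
Layer 4 at 1.7 °C → α = 0.72×10⁻⁴ K⁻¹
160 × 3.1×10⁻⁴ × 2 = 0.09920 m
160–590 m: 1.5 × 2×10⁻⁴ × 430 = 0.12900 m
Layer 3: 0.26 × 590 × 1.4×10⁻⁴ = 0.021476 m
Layer 4: 0.56 × 0.72×10⁻⁴ × 920 = 0.0370944 m
Δh = 0.09920 + 0.12900 + 0.021476 + 0.0370944 = 0.2867704 m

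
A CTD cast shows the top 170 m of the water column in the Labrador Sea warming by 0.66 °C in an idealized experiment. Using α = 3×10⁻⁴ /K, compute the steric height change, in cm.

3.37 cm of thermosteric rise

Δh = αΔT·H = 3×10⁻⁴ × 0.66 × 170 = 0.03366 m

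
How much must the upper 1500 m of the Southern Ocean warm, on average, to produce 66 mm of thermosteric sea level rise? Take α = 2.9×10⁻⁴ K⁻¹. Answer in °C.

about 0.152 °C

ΔT = Δh/(αH) = 0.066 / (2.9×10⁻⁴ × 1500) ≈ 0.1517 °C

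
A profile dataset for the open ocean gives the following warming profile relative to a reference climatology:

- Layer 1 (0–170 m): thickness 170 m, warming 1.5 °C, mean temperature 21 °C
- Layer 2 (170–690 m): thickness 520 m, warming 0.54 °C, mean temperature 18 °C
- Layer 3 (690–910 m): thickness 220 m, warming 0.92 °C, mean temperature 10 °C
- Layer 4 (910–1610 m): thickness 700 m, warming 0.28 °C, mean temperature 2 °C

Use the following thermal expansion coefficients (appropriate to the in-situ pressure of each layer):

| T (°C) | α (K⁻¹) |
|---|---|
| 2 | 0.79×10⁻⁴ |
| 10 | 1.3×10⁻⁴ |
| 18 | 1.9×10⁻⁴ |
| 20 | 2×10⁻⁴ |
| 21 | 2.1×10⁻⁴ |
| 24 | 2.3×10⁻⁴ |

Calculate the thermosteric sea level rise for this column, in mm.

Layer 1 at 21 °C → α = 2.1×10⁻⁴ K⁻¹
Layer 2 at 18 °C → α = 1.9×10⁻⁴ K⁻¹
Layer 3 at 10 °C → α = 1.3×10⁻⁴ K⁻¹
Layer 4 at 2 °C → α = 0.79×10⁻⁴ K⁻¹
Layer 1: 1.5 × 2.1×10⁻⁴ × 170 = 0.05355 m
170–690 m: 0.54 × 520 × 1.9×10⁻⁴ = 0.053352 m
1.3×10⁻⁴ × 220 × 0.92 = 0.026312 m
910–1610 m: 700 × 0.79×10⁻⁴ × 0.28 = 0.015484 m
Δh = 0.05355 + 0.053352 + 0.026312 + 0.015484 = 0.148698 m

Δh = 149 mm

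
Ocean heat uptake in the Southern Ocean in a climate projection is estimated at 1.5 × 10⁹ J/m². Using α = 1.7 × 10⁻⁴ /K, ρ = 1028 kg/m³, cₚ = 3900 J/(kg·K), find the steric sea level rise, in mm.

64 mm

Δh = αQ/(ρcₚ) = 1.7×10⁻⁴ × 1.5×10⁹ / (1028 × 3900) ≈ 0.063604 m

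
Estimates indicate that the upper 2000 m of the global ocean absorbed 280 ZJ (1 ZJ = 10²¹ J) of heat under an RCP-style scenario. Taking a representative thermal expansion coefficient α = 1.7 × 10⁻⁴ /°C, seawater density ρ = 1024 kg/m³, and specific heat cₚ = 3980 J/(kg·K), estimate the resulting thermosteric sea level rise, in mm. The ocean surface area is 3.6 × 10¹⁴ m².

Per unit area: Q = 280×10²¹ / (3.6×10¹⁴) ≈ 7.778×10⁸ J/m²
Δh = αQ/(ρcₚ) = 1.7×10⁻⁴ × 7.778×10⁸ / (1024 × 3980) ≈ 0.032444 m

Δh ≈ 32.4 mm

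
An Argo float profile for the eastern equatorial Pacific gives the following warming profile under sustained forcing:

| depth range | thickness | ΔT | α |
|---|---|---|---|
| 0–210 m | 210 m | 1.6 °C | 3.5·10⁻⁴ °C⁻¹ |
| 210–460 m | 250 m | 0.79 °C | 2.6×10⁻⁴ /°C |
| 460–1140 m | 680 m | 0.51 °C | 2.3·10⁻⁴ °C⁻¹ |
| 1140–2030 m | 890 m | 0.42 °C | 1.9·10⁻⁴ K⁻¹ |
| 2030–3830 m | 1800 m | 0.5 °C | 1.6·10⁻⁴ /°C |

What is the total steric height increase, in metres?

Layer 1: 1.6 × 3.5×10⁻⁴ × 210 = 0.11760 m
Layer 2: 2.6×10⁻⁴ × 0.79 × 250 = 0.05135 m
2.3×10⁻⁴ × 680 × 0.51 = 0.079764 m
1140–2030 m: 0.42 × 1.9×10⁻⁴ × 890 = 0.071022 m
0.5 × 1800 × 1.6×10⁻⁴ = 0.14400 m
Δh = 0.11760 + 0.05135 + 0.079764 + 0.071022 + 0.14400 = 0.463736 m ≈ 0.46 m

Δh = 0.46 m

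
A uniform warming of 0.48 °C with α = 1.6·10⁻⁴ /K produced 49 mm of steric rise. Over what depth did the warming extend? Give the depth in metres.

H = Δh/(αΔT) = 0.049 / (1.6×10⁻⁴ × 0.48) ≈ 638.0 m

H ≈ 638 m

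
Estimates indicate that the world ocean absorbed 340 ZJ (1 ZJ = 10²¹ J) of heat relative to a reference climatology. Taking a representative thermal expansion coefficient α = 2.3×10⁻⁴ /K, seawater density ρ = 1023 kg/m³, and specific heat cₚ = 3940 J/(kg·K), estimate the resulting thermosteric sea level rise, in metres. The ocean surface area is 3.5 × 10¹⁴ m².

Δh = 0.0554 m

Per unit area: Q = 340×10²¹ / (3.5×10¹⁴) ≈ 9.714×10⁸ J/m²
Δh = αQ/(ρcₚ) = 2.3×10⁻⁴ × 9.714×10⁸ / (1023 × 3940) ≈ 0.055431 m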